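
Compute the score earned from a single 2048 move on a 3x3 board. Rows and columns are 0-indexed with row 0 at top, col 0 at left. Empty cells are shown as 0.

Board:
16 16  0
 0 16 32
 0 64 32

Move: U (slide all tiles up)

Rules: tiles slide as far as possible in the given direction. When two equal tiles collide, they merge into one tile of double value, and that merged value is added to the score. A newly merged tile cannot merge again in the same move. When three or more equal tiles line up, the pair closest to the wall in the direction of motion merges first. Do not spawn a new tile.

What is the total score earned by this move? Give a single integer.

Slide up:
col 0: [16, 0, 0] -> [16, 0, 0]  score +0 (running 0)
col 1: [16, 16, 64] -> [32, 64, 0]  score +32 (running 32)
col 2: [0, 32, 32] -> [64, 0, 0]  score +64 (running 96)
Board after move:
16 32 64
 0 64  0
 0  0  0

Answer: 96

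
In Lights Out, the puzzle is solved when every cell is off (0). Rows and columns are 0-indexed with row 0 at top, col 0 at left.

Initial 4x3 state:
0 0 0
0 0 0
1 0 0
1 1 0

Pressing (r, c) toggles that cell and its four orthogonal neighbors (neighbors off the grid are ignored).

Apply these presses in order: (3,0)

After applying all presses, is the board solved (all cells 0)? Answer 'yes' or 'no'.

Answer: yes

Derivation:
After press 1 at (3,0):
0 0 0
0 0 0
0 0 0
0 0 0

Lights still on: 0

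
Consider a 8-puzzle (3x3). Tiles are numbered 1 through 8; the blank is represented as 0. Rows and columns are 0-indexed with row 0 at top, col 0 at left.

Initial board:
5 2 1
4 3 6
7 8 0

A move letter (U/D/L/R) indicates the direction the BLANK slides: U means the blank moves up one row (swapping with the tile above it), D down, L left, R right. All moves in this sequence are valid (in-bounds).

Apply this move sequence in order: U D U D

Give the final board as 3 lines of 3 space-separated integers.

After move 1 (U):
5 2 1
4 3 0
7 8 6

After move 2 (D):
5 2 1
4 3 6
7 8 0

After move 3 (U):
5 2 1
4 3 0
7 8 6

After move 4 (D):
5 2 1
4 3 6
7 8 0

Answer: 5 2 1
4 3 6
7 8 0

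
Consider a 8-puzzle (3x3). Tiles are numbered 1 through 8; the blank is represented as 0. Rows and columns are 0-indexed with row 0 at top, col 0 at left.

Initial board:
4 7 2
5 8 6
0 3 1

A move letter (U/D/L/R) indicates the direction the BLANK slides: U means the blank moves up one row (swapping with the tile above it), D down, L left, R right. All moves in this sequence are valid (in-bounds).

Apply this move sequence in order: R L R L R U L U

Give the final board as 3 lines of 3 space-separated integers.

After move 1 (R):
4 7 2
5 8 6
3 0 1

After move 2 (L):
4 7 2
5 8 6
0 3 1

After move 3 (R):
4 7 2
5 8 6
3 0 1

After move 4 (L):
4 7 2
5 8 6
0 3 1

After move 5 (R):
4 7 2
5 8 6
3 0 1

After move 6 (U):
4 7 2
5 0 6
3 8 1

After move 7 (L):
4 7 2
0 5 6
3 8 1

After move 8 (U):
0 7 2
4 5 6
3 8 1

Answer: 0 7 2
4 5 6
3 8 1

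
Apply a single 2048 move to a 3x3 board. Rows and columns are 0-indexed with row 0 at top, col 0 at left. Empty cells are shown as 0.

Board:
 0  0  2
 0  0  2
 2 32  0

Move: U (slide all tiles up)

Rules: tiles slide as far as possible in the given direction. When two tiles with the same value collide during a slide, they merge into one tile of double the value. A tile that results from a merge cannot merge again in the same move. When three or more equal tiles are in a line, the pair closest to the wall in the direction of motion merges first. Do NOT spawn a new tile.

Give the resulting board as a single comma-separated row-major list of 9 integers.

Answer: 2, 32, 4, 0, 0, 0, 0, 0, 0

Derivation:
Slide up:
col 0: [0, 0, 2] -> [2, 0, 0]
col 1: [0, 0, 32] -> [32, 0, 0]
col 2: [2, 2, 0] -> [4, 0, 0]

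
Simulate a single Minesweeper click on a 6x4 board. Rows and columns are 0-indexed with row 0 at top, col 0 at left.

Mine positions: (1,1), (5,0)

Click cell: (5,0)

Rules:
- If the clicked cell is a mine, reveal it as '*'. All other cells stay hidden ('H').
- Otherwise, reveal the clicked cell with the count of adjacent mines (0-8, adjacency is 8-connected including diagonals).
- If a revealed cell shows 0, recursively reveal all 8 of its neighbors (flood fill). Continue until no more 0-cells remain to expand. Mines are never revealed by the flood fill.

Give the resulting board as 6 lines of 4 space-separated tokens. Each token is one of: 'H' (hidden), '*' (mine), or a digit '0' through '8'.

H H H H
H H H H
H H H H
H H H H
H H H H
* H H H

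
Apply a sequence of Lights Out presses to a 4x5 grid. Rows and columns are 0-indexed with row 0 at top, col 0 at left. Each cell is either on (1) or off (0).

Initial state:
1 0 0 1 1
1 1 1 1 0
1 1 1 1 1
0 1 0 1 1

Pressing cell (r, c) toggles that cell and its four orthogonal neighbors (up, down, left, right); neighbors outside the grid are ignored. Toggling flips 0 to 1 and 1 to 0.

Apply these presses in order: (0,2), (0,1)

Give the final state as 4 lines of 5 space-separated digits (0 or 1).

After press 1 at (0,2):
1 1 1 0 1
1 1 0 1 0
1 1 1 1 1
0 1 0 1 1

After press 2 at (0,1):
0 0 0 0 1
1 0 0 1 0
1 1 1 1 1
0 1 0 1 1

Answer: 0 0 0 0 1
1 0 0 1 0
1 1 1 1 1
0 1 0 1 1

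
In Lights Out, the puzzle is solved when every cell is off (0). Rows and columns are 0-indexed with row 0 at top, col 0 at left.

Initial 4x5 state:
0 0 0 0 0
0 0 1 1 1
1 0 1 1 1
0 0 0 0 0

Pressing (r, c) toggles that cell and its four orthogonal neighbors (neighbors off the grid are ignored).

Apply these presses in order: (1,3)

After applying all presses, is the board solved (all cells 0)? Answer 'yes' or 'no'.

After press 1 at (1,3):
0 0 0 1 0
0 0 0 0 0
1 0 1 0 1
0 0 0 0 0

Lights still on: 4

Answer: no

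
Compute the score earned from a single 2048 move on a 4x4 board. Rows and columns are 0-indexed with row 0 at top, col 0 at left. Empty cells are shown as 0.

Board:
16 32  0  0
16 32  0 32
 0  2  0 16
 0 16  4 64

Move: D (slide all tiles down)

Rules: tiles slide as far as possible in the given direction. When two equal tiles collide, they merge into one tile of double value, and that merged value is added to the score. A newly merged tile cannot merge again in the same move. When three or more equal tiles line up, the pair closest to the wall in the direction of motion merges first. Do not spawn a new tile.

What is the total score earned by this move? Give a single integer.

Slide down:
col 0: [16, 16, 0, 0] -> [0, 0, 0, 32]  score +32 (running 32)
col 1: [32, 32, 2, 16] -> [0, 64, 2, 16]  score +64 (running 96)
col 2: [0, 0, 0, 4] -> [0, 0, 0, 4]  score +0 (running 96)
col 3: [0, 32, 16, 64] -> [0, 32, 16, 64]  score +0 (running 96)
Board after move:
 0  0  0  0
 0 64  0 32
 0  2  0 16
32 16  4 64

Answer: 96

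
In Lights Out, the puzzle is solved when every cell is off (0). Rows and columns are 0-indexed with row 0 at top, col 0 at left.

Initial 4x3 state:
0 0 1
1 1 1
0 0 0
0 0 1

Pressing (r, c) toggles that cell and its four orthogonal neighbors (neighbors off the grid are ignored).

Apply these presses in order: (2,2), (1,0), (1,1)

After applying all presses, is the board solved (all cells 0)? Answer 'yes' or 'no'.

Answer: no

Derivation:
After press 1 at (2,2):
0 0 1
1 1 0
0 1 1
0 0 0

After press 2 at (1,0):
1 0 1
0 0 0
1 1 1
0 0 0

After press 3 at (1,1):
1 1 1
1 1 1
1 0 1
0 0 0

Lights still on: 8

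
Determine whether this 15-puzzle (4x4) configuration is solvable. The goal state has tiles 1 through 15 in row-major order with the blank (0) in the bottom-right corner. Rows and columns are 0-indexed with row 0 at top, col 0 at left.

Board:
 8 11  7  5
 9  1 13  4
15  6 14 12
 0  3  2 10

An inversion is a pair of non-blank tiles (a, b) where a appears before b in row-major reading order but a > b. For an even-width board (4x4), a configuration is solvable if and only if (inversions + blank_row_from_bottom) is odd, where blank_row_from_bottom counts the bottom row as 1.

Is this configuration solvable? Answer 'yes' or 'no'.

Answer: no

Derivation:
Inversions: 55
Blank is in row 3 (0-indexed from top), which is row 1 counting from the bottom (bottom = 1).
55 + 1 = 56, which is even, so the puzzle is not solvable.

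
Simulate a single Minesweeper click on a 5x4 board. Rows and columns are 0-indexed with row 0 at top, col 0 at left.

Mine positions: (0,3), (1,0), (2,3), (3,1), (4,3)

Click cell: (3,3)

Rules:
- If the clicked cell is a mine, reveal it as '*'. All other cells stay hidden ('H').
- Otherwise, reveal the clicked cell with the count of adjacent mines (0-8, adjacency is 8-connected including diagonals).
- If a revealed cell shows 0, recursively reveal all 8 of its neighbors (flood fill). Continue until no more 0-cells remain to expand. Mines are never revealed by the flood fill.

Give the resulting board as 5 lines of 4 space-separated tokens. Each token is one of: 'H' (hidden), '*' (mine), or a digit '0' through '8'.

H H H H
H H H H
H H H H
H H H 2
H H H H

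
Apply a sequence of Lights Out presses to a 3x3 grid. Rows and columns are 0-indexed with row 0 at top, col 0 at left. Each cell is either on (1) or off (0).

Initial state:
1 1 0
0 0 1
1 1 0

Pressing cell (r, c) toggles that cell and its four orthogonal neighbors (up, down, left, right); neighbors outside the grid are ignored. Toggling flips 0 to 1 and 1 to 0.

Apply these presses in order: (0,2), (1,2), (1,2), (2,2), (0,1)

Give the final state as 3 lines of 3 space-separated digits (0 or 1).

After press 1 at (0,2):
1 0 1
0 0 0
1 1 0

After press 2 at (1,2):
1 0 0
0 1 1
1 1 1

After press 3 at (1,2):
1 0 1
0 0 0
1 1 0

After press 4 at (2,2):
1 0 1
0 0 1
1 0 1

After press 5 at (0,1):
0 1 0
0 1 1
1 0 1

Answer: 0 1 0
0 1 1
1 0 1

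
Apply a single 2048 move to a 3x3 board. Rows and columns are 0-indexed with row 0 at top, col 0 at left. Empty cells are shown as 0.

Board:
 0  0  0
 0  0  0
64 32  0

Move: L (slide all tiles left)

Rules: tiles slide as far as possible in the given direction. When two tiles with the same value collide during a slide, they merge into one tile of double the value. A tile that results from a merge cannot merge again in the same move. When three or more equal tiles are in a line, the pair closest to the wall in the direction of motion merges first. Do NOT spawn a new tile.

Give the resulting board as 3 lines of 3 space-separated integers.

Slide left:
row 0: [0, 0, 0] -> [0, 0, 0]
row 1: [0, 0, 0] -> [0, 0, 0]
row 2: [64, 32, 0] -> [64, 32, 0]

Answer:  0  0  0
 0  0  0
64 32  0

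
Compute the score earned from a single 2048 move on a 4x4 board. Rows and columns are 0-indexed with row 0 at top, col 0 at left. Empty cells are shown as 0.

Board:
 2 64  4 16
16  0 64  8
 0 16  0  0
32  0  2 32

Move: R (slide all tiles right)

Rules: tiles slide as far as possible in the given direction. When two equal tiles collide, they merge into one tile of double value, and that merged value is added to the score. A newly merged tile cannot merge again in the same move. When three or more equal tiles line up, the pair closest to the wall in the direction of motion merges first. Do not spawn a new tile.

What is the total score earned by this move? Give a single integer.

Slide right:
row 0: [2, 64, 4, 16] -> [2, 64, 4, 16]  score +0 (running 0)
row 1: [16, 0, 64, 8] -> [0, 16, 64, 8]  score +0 (running 0)
row 2: [0, 16, 0, 0] -> [0, 0, 0, 16]  score +0 (running 0)
row 3: [32, 0, 2, 32] -> [0, 32, 2, 32]  score +0 (running 0)
Board after move:
 2 64  4 16
 0 16 64  8
 0  0  0 16
 0 32  2 32

Answer: 0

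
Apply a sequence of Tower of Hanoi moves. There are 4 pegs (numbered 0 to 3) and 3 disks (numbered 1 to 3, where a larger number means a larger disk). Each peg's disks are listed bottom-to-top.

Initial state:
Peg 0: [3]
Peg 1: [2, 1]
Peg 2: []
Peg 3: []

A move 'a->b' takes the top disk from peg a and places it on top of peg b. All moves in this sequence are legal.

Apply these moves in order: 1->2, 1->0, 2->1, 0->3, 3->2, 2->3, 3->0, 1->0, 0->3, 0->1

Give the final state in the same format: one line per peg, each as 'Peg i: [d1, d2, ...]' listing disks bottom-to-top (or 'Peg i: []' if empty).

Answer: Peg 0: [3]
Peg 1: [2]
Peg 2: []
Peg 3: [1]

Derivation:
After move 1 (1->2):
Peg 0: [3]
Peg 1: [2]
Peg 2: [1]
Peg 3: []

After move 2 (1->0):
Peg 0: [3, 2]
Peg 1: []
Peg 2: [1]
Peg 3: []

After move 3 (2->1):
Peg 0: [3, 2]
Peg 1: [1]
Peg 2: []
Peg 3: []

After move 4 (0->3):
Peg 0: [3]
Peg 1: [1]
Peg 2: []
Peg 3: [2]

After move 5 (3->2):
Peg 0: [3]
Peg 1: [1]
Peg 2: [2]
Peg 3: []

After move 6 (2->3):
Peg 0: [3]
Peg 1: [1]
Peg 2: []
Peg 3: [2]

After move 7 (3->0):
Peg 0: [3, 2]
Peg 1: [1]
Peg 2: []
Peg 3: []

After move 8 (1->0):
Peg 0: [3, 2, 1]
Peg 1: []
Peg 2: []
Peg 3: []

After move 9 (0->3):
Peg 0: [3, 2]
Peg 1: []
Peg 2: []
Peg 3: [1]

After move 10 (0->1):
Peg 0: [3]
Peg 1: [2]
Peg 2: []
Peg 3: [1]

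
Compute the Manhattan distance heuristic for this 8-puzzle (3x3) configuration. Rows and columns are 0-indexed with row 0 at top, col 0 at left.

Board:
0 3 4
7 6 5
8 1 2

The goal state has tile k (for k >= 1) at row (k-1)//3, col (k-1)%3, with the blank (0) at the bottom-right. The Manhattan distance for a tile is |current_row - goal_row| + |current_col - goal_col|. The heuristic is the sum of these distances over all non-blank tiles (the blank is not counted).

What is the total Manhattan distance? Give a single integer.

Tile 3: at (0,1), goal (0,2), distance |0-0|+|1-2| = 1
Tile 4: at (0,2), goal (1,0), distance |0-1|+|2-0| = 3
Tile 7: at (1,0), goal (2,0), distance |1-2|+|0-0| = 1
Tile 6: at (1,1), goal (1,2), distance |1-1|+|1-2| = 1
Tile 5: at (1,2), goal (1,1), distance |1-1|+|2-1| = 1
Tile 8: at (2,0), goal (2,1), distance |2-2|+|0-1| = 1
Tile 1: at (2,1), goal (0,0), distance |2-0|+|1-0| = 3
Tile 2: at (2,2), goal (0,1), distance |2-0|+|2-1| = 3
Sum: 1 + 3 + 1 + 1 + 1 + 1 + 3 + 3 = 14

Answer: 14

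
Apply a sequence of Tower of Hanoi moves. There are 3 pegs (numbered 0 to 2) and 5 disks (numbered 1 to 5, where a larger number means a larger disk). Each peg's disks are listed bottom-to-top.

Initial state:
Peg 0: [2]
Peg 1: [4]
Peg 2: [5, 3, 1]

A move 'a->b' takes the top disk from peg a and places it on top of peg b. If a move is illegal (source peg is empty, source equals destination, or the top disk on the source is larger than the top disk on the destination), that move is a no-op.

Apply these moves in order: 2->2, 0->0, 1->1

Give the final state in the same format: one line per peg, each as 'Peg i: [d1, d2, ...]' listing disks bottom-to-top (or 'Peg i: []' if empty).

After move 1 (2->2):
Peg 0: [2]
Peg 1: [4]
Peg 2: [5, 3, 1]

After move 2 (0->0):
Peg 0: [2]
Peg 1: [4]
Peg 2: [5, 3, 1]

After move 3 (1->1):
Peg 0: [2]
Peg 1: [4]
Peg 2: [5, 3, 1]

Answer: Peg 0: [2]
Peg 1: [4]
Peg 2: [5, 3, 1]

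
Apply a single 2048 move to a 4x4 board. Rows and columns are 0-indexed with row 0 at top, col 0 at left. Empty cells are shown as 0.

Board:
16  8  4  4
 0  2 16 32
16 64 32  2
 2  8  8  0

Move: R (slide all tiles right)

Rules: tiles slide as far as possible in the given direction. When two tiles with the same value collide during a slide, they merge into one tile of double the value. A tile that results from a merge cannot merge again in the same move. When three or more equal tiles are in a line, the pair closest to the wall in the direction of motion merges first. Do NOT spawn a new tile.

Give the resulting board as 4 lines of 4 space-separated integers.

Slide right:
row 0: [16, 8, 4, 4] -> [0, 16, 8, 8]
row 1: [0, 2, 16, 32] -> [0, 2, 16, 32]
row 2: [16, 64, 32, 2] -> [16, 64, 32, 2]
row 3: [2, 8, 8, 0] -> [0, 0, 2, 16]

Answer:  0 16  8  8
 0  2 16 32
16 64 32  2
 0  0  2 16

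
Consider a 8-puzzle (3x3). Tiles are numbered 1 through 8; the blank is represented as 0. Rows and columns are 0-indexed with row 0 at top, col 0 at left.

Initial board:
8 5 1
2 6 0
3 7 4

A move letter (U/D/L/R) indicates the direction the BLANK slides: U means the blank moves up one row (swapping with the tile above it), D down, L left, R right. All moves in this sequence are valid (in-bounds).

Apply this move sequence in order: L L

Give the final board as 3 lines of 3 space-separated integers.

Answer: 8 5 1
0 2 6
3 7 4

Derivation:
After move 1 (L):
8 5 1
2 0 6
3 7 4

After move 2 (L):
8 5 1
0 2 6
3 7 4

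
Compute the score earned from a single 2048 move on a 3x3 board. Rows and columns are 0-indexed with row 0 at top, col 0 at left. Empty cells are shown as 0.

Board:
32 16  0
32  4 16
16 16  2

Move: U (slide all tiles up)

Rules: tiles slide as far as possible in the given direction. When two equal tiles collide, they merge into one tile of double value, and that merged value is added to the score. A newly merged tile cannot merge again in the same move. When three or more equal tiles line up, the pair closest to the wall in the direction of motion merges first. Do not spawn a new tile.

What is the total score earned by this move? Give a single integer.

Slide up:
col 0: [32, 32, 16] -> [64, 16, 0]  score +64 (running 64)
col 1: [16, 4, 16] -> [16, 4, 16]  score +0 (running 64)
col 2: [0, 16, 2] -> [16, 2, 0]  score +0 (running 64)
Board after move:
64 16 16
16  4  2
 0 16  0

Answer: 64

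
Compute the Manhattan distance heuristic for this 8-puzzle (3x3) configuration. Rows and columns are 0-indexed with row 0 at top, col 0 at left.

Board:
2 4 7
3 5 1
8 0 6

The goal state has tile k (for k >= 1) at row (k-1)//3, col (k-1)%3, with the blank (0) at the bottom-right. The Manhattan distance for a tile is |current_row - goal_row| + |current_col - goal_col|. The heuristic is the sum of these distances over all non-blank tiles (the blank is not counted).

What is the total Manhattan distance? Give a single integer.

Answer: 15

Derivation:
Tile 2: at (0,0), goal (0,1), distance |0-0|+|0-1| = 1
Tile 4: at (0,1), goal (1,0), distance |0-1|+|1-0| = 2
Tile 7: at (0,2), goal (2,0), distance |0-2|+|2-0| = 4
Tile 3: at (1,0), goal (0,2), distance |1-0|+|0-2| = 3
Tile 5: at (1,1), goal (1,1), distance |1-1|+|1-1| = 0
Tile 1: at (1,2), goal (0,0), distance |1-0|+|2-0| = 3
Tile 8: at (2,0), goal (2,1), distance |2-2|+|0-1| = 1
Tile 6: at (2,2), goal (1,2), distance |2-1|+|2-2| = 1
Sum: 1 + 2 + 4 + 3 + 0 + 3 + 1 + 1 = 15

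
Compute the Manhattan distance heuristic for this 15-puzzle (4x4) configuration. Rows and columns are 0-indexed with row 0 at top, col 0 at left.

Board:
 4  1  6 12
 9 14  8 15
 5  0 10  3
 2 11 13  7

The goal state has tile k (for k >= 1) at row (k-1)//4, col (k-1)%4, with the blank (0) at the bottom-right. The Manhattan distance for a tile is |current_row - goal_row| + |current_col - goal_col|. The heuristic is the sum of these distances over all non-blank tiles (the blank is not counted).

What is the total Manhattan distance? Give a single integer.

Tile 4: at (0,0), goal (0,3), distance |0-0|+|0-3| = 3
Tile 1: at (0,1), goal (0,0), distance |0-0|+|1-0| = 1
Tile 6: at (0,2), goal (1,1), distance |0-1|+|2-1| = 2
Tile 12: at (0,3), goal (2,3), distance |0-2|+|3-3| = 2
Tile 9: at (1,0), goal (2,0), distance |1-2|+|0-0| = 1
Tile 14: at (1,1), goal (3,1), distance |1-3|+|1-1| = 2
Tile 8: at (1,2), goal (1,3), distance |1-1|+|2-3| = 1
Tile 15: at (1,3), goal (3,2), distance |1-3|+|3-2| = 3
Tile 5: at (2,0), goal (1,0), distance |2-1|+|0-0| = 1
Tile 10: at (2,2), goal (2,1), distance |2-2|+|2-1| = 1
Tile 3: at (2,3), goal (0,2), distance |2-0|+|3-2| = 3
Tile 2: at (3,0), goal (0,1), distance |3-0|+|0-1| = 4
Tile 11: at (3,1), goal (2,2), distance |3-2|+|1-2| = 2
Tile 13: at (3,2), goal (3,0), distance |3-3|+|2-0| = 2
Tile 7: at (3,3), goal (1,2), distance |3-1|+|3-2| = 3
Sum: 3 + 1 + 2 + 2 + 1 + 2 + 1 + 3 + 1 + 1 + 3 + 4 + 2 + 2 + 3 = 31

Answer: 31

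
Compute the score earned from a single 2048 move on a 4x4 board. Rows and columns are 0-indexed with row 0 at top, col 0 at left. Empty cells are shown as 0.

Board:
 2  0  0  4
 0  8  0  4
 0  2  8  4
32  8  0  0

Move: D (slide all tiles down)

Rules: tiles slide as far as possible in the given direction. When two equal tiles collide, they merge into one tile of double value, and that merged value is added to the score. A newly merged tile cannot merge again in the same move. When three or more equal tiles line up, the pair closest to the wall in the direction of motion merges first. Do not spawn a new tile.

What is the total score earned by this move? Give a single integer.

Slide down:
col 0: [2, 0, 0, 32] -> [0, 0, 2, 32]  score +0 (running 0)
col 1: [0, 8, 2, 8] -> [0, 8, 2, 8]  score +0 (running 0)
col 2: [0, 0, 8, 0] -> [0, 0, 0, 8]  score +0 (running 0)
col 3: [4, 4, 4, 0] -> [0, 0, 4, 8]  score +8 (running 8)
Board after move:
 0  0  0  0
 0  8  0  0
 2  2  0  4
32  8  8  8

Answer: 8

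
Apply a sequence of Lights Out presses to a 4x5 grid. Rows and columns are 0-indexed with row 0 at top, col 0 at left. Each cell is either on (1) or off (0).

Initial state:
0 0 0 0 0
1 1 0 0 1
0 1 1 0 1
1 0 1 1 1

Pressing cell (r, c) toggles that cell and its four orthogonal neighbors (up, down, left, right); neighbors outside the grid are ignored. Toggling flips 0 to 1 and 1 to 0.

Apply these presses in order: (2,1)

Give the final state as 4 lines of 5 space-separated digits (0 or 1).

After press 1 at (2,1):
0 0 0 0 0
1 0 0 0 1
1 0 0 0 1
1 1 1 1 1

Answer: 0 0 0 0 0
1 0 0 0 1
1 0 0 0 1
1 1 1 1 1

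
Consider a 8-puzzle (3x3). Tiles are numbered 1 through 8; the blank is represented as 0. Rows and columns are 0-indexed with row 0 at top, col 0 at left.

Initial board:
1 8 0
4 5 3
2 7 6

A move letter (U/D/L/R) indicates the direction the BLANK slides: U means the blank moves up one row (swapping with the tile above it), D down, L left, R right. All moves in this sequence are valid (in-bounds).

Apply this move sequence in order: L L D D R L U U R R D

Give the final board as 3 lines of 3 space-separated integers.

After move 1 (L):
1 0 8
4 5 3
2 7 6

After move 2 (L):
0 1 8
4 5 3
2 7 6

After move 3 (D):
4 1 8
0 5 3
2 7 6

After move 4 (D):
4 1 8
2 5 3
0 7 6

After move 5 (R):
4 1 8
2 5 3
7 0 6

After move 6 (L):
4 1 8
2 5 3
0 7 6

After move 7 (U):
4 1 8
0 5 3
2 7 6

After move 8 (U):
0 1 8
4 5 3
2 7 6

After move 9 (R):
1 0 8
4 5 3
2 7 6

After move 10 (R):
1 8 0
4 5 3
2 7 6

After move 11 (D):
1 8 3
4 5 0
2 7 6

Answer: 1 8 3
4 5 0
2 7 6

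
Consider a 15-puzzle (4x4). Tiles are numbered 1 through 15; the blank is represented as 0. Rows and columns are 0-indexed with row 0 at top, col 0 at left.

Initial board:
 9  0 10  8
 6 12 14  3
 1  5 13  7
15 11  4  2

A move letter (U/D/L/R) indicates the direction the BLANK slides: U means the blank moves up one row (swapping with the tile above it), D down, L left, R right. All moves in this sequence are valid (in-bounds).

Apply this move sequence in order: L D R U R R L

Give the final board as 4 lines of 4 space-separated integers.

After move 1 (L):
 0  9 10  8
 6 12 14  3
 1  5 13  7
15 11  4  2

After move 2 (D):
 6  9 10  8
 0 12 14  3
 1  5 13  7
15 11  4  2

After move 3 (R):
 6  9 10  8
12  0 14  3
 1  5 13  7
15 11  4  2

After move 4 (U):
 6  0 10  8
12  9 14  3
 1  5 13  7
15 11  4  2

After move 5 (R):
 6 10  0  8
12  9 14  3
 1  5 13  7
15 11  4  2

After move 6 (R):
 6 10  8  0
12  9 14  3
 1  5 13  7
15 11  4  2

After move 7 (L):
 6 10  0  8
12  9 14  3
 1  5 13  7
15 11  4  2

Answer:  6 10  0  8
12  9 14  3
 1  5 13  7
15 11  4  2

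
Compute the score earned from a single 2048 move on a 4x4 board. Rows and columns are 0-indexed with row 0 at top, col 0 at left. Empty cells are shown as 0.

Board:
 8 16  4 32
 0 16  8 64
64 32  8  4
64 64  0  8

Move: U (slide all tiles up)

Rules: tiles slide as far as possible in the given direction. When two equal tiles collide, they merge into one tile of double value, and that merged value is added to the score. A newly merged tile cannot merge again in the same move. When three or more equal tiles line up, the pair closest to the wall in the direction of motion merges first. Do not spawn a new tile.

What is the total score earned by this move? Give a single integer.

Slide up:
col 0: [8, 0, 64, 64] -> [8, 128, 0, 0]  score +128 (running 128)
col 1: [16, 16, 32, 64] -> [32, 32, 64, 0]  score +32 (running 160)
col 2: [4, 8, 8, 0] -> [4, 16, 0, 0]  score +16 (running 176)
col 3: [32, 64, 4, 8] -> [32, 64, 4, 8]  score +0 (running 176)
Board after move:
  8  32   4  32
128  32  16  64
  0  64   0   4
  0   0   0   8

Answer: 176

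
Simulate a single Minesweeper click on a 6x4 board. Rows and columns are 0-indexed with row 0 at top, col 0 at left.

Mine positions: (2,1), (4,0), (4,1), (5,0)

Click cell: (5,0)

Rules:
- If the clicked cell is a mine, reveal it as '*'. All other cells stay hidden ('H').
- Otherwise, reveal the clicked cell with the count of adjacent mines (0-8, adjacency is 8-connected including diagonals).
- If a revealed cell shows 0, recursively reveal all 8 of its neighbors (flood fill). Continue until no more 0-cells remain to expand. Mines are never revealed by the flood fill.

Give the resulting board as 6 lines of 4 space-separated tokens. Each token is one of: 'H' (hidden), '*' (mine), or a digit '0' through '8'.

H H H H
H H H H
H H H H
H H H H
H H H H
* H H H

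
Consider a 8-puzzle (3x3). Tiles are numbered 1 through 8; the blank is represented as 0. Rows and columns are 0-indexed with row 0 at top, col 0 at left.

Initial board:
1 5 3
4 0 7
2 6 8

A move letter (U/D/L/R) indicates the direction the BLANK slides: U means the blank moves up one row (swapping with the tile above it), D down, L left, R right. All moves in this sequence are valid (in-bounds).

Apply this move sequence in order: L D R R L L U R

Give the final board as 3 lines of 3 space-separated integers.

Answer: 1 5 3
4 0 7
2 6 8

Derivation:
After move 1 (L):
1 5 3
0 4 7
2 6 8

After move 2 (D):
1 5 3
2 4 7
0 6 8

After move 3 (R):
1 5 3
2 4 7
6 0 8

After move 4 (R):
1 5 3
2 4 7
6 8 0

After move 5 (L):
1 5 3
2 4 7
6 0 8

After move 6 (L):
1 5 3
2 4 7
0 6 8

After move 7 (U):
1 5 3
0 4 7
2 6 8

After move 8 (R):
1 5 3
4 0 7
2 6 8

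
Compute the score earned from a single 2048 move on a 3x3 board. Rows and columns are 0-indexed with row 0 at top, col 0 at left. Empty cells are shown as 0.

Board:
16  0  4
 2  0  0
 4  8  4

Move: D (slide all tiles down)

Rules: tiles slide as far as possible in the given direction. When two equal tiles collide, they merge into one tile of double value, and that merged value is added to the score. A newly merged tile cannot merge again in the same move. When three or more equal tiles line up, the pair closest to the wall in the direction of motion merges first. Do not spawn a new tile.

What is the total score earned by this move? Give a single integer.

Slide down:
col 0: [16, 2, 4] -> [16, 2, 4]  score +0 (running 0)
col 1: [0, 0, 8] -> [0, 0, 8]  score +0 (running 0)
col 2: [4, 0, 4] -> [0, 0, 8]  score +8 (running 8)
Board after move:
16  0  0
 2  0  0
 4  8  8

Answer: 8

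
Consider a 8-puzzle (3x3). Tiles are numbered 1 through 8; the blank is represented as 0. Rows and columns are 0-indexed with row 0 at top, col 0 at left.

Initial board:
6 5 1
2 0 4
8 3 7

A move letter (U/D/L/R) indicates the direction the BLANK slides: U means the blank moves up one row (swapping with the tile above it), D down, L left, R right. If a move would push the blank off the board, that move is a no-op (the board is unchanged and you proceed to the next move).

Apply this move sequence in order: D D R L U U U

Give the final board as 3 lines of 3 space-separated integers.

Answer: 6 0 1
2 5 4
8 3 7

Derivation:
After move 1 (D):
6 5 1
2 3 4
8 0 7

After move 2 (D):
6 5 1
2 3 4
8 0 7

After move 3 (R):
6 5 1
2 3 4
8 7 0

After move 4 (L):
6 5 1
2 3 4
8 0 7

After move 5 (U):
6 5 1
2 0 4
8 3 7

After move 6 (U):
6 0 1
2 5 4
8 3 7

After move 7 (U):
6 0 1
2 5 4
8 3 7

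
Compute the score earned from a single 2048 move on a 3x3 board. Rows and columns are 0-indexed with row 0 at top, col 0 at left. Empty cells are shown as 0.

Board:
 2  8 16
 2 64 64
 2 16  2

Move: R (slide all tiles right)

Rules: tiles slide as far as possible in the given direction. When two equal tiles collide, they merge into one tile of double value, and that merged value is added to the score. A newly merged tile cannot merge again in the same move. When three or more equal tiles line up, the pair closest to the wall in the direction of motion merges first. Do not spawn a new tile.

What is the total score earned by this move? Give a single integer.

Slide right:
row 0: [2, 8, 16] -> [2, 8, 16]  score +0 (running 0)
row 1: [2, 64, 64] -> [0, 2, 128]  score +128 (running 128)
row 2: [2, 16, 2] -> [2, 16, 2]  score +0 (running 128)
Board after move:
  2   8  16
  0   2 128
  2  16   2

Answer: 128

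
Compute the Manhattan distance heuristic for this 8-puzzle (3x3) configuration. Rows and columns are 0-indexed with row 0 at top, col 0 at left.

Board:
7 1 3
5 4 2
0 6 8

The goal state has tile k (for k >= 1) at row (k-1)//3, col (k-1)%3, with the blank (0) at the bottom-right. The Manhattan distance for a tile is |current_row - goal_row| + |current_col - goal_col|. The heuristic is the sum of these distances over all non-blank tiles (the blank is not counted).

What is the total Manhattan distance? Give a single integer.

Tile 7: at (0,0), goal (2,0), distance |0-2|+|0-0| = 2
Tile 1: at (0,1), goal (0,0), distance |0-0|+|1-0| = 1
Tile 3: at (0,2), goal (0,2), distance |0-0|+|2-2| = 0
Tile 5: at (1,0), goal (1,1), distance |1-1|+|0-1| = 1
Tile 4: at (1,1), goal (1,0), distance |1-1|+|1-0| = 1
Tile 2: at (1,2), goal (0,1), distance |1-0|+|2-1| = 2
Tile 6: at (2,1), goal (1,2), distance |2-1|+|1-2| = 2
Tile 8: at (2,2), goal (2,1), distance |2-2|+|2-1| = 1
Sum: 2 + 1 + 0 + 1 + 1 + 2 + 2 + 1 = 10

Answer: 10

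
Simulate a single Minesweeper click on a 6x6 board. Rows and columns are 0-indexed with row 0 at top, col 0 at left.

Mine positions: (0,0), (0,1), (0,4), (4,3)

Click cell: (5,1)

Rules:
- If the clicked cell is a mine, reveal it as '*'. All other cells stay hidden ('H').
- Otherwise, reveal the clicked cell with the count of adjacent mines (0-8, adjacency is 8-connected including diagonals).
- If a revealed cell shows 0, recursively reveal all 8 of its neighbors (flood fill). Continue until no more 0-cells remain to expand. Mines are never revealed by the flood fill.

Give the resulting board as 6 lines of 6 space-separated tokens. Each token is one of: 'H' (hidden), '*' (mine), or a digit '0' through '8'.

H H H H H H
2 2 1 1 1 1
0 0 0 0 0 0
0 0 1 1 1 0
0 0 1 H 1 0
0 0 1 H 1 0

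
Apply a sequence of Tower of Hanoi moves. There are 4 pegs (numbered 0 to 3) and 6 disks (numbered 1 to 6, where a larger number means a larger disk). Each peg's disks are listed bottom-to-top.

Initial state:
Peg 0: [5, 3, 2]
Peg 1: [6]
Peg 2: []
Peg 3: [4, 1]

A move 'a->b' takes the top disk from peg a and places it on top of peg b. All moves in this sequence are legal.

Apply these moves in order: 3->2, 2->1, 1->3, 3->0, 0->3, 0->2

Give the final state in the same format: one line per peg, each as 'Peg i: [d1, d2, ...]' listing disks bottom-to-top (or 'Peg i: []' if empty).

After move 1 (3->2):
Peg 0: [5, 3, 2]
Peg 1: [6]
Peg 2: [1]
Peg 3: [4]

After move 2 (2->1):
Peg 0: [5, 3, 2]
Peg 1: [6, 1]
Peg 2: []
Peg 3: [4]

After move 3 (1->3):
Peg 0: [5, 3, 2]
Peg 1: [6]
Peg 2: []
Peg 3: [4, 1]

After move 4 (3->0):
Peg 0: [5, 3, 2, 1]
Peg 1: [6]
Peg 2: []
Peg 3: [4]

After move 5 (0->3):
Peg 0: [5, 3, 2]
Peg 1: [6]
Peg 2: []
Peg 3: [4, 1]

After move 6 (0->2):
Peg 0: [5, 3]
Peg 1: [6]
Peg 2: [2]
Peg 3: [4, 1]

Answer: Peg 0: [5, 3]
Peg 1: [6]
Peg 2: [2]
Peg 3: [4, 1]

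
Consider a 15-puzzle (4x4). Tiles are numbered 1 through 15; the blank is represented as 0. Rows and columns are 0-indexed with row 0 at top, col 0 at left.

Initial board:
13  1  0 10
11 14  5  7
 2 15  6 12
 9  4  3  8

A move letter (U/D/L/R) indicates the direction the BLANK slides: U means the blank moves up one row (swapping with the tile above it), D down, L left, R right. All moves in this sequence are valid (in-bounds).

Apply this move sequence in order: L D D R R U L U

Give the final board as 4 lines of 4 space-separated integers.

After move 1 (L):
13  0  1 10
11 14  5  7
 2 15  6 12
 9  4  3  8

After move 2 (D):
13 14  1 10
11  0  5  7
 2 15  6 12
 9  4  3  8

After move 3 (D):
13 14  1 10
11 15  5  7
 2  0  6 12
 9  4  3  8

After move 4 (R):
13 14  1 10
11 15  5  7
 2  6  0 12
 9  4  3  8

After move 5 (R):
13 14  1 10
11 15  5  7
 2  6 12  0
 9  4  3  8

After move 6 (U):
13 14  1 10
11 15  5  0
 2  6 12  7
 9  4  3  8

After move 7 (L):
13 14  1 10
11 15  0  5
 2  6 12  7
 9  4  3  8

After move 8 (U):
13 14  0 10
11 15  1  5
 2  6 12  7
 9  4  3  8

Answer: 13 14  0 10
11 15  1  5
 2  6 12  7
 9  4  3  8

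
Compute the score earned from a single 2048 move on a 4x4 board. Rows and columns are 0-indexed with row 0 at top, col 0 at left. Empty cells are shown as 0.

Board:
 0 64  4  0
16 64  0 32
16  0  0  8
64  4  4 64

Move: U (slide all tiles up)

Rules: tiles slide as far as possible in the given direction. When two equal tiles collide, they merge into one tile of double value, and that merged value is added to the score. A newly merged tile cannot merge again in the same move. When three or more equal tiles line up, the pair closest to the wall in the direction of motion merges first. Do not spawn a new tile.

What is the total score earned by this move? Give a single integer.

Slide up:
col 0: [0, 16, 16, 64] -> [32, 64, 0, 0]  score +32 (running 32)
col 1: [64, 64, 0, 4] -> [128, 4, 0, 0]  score +128 (running 160)
col 2: [4, 0, 0, 4] -> [8, 0, 0, 0]  score +8 (running 168)
col 3: [0, 32, 8, 64] -> [32, 8, 64, 0]  score +0 (running 168)
Board after move:
 32 128   8  32
 64   4   0   8
  0   0   0  64
  0   0   0   0

Answer: 168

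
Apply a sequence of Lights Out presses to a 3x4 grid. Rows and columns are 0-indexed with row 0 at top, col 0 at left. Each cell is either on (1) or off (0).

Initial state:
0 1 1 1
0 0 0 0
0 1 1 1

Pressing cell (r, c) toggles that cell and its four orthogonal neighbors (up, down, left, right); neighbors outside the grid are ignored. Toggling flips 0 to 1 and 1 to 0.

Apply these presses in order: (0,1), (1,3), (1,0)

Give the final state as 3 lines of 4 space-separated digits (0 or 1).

After press 1 at (0,1):
1 0 0 1
0 1 0 0
0 1 1 1

After press 2 at (1,3):
1 0 0 0
0 1 1 1
0 1 1 0

After press 3 at (1,0):
0 0 0 0
1 0 1 1
1 1 1 0

Answer: 0 0 0 0
1 0 1 1
1 1 1 0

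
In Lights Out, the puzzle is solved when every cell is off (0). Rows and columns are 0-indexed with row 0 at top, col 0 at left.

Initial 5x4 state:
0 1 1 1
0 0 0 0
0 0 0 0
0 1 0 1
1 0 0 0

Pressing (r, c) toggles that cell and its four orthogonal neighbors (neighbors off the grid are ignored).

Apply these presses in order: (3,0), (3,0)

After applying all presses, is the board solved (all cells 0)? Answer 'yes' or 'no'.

After press 1 at (3,0):
0 1 1 1
0 0 0 0
1 0 0 0
1 0 0 1
0 0 0 0

After press 2 at (3,0):
0 1 1 1
0 0 0 0
0 0 0 0
0 1 0 1
1 0 0 0

Lights still on: 6

Answer: no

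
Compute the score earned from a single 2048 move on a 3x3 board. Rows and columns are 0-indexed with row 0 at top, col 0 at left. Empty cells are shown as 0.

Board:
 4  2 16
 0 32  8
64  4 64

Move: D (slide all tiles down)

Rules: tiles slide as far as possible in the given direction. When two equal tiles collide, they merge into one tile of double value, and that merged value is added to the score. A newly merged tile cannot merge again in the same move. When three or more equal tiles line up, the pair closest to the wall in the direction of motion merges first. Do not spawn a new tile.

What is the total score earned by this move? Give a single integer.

Answer: 0

Derivation:
Slide down:
col 0: [4, 0, 64] -> [0, 4, 64]  score +0 (running 0)
col 1: [2, 32, 4] -> [2, 32, 4]  score +0 (running 0)
col 2: [16, 8, 64] -> [16, 8, 64]  score +0 (running 0)
Board after move:
 0  2 16
 4 32  8
64  4 64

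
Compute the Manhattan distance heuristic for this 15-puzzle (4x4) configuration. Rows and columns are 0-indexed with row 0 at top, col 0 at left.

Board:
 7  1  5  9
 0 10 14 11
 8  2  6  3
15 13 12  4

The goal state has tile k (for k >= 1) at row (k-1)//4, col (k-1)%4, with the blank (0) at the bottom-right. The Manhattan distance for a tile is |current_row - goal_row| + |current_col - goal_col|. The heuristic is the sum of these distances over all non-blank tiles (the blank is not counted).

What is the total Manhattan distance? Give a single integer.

Answer: 37

Derivation:
Tile 7: (0,0)->(1,2) = 3
Tile 1: (0,1)->(0,0) = 1
Tile 5: (0,2)->(1,0) = 3
Tile 9: (0,3)->(2,0) = 5
Tile 10: (1,1)->(2,1) = 1
Tile 14: (1,2)->(3,1) = 3
Tile 11: (1,3)->(2,2) = 2
Tile 8: (2,0)->(1,3) = 4
Tile 2: (2,1)->(0,1) = 2
Tile 6: (2,2)->(1,1) = 2
Tile 3: (2,3)->(0,2) = 3
Tile 15: (3,0)->(3,2) = 2
Tile 13: (3,1)->(3,0) = 1
Tile 12: (3,2)->(2,3) = 2
Tile 4: (3,3)->(0,3) = 3
Sum: 3 + 1 + 3 + 5 + 1 + 3 + 2 + 4 + 2 + 2 + 3 + 2 + 1 + 2 + 3 = 37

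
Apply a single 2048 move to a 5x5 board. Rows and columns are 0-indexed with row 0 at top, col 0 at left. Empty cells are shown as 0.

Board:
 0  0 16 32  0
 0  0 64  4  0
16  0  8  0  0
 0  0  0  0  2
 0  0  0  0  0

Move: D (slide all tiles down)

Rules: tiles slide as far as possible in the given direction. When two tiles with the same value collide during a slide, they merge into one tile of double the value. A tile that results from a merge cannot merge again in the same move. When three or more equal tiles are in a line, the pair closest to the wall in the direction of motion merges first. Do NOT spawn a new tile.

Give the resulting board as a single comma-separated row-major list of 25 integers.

Answer: 0, 0, 0, 0, 0, 0, 0, 0, 0, 0, 0, 0, 16, 0, 0, 0, 0, 64, 32, 0, 16, 0, 8, 4, 2

Derivation:
Slide down:
col 0: [0, 0, 16, 0, 0] -> [0, 0, 0, 0, 16]
col 1: [0, 0, 0, 0, 0] -> [0, 0, 0, 0, 0]
col 2: [16, 64, 8, 0, 0] -> [0, 0, 16, 64, 8]
col 3: [32, 4, 0, 0, 0] -> [0, 0, 0, 32, 4]
col 4: [0, 0, 0, 2, 0] -> [0, 0, 0, 0, 2]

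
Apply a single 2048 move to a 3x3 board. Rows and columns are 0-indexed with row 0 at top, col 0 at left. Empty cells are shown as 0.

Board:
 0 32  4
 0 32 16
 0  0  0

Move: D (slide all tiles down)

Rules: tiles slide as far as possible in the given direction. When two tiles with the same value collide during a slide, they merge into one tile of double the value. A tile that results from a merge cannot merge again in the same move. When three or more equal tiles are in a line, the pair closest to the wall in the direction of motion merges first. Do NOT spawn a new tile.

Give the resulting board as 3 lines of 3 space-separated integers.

Answer:  0  0  0
 0  0  4
 0 64 16

Derivation:
Slide down:
col 0: [0, 0, 0] -> [0, 0, 0]
col 1: [32, 32, 0] -> [0, 0, 64]
col 2: [4, 16, 0] -> [0, 4, 16]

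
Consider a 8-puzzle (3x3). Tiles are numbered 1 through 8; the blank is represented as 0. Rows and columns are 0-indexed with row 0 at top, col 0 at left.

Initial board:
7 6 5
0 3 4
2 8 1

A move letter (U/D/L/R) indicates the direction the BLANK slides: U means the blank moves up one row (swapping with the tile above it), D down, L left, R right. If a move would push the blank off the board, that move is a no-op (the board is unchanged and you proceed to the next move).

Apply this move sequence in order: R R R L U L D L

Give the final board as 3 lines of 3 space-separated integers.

Answer: 3 7 5
0 6 4
2 8 1

Derivation:
After move 1 (R):
7 6 5
3 0 4
2 8 1

After move 2 (R):
7 6 5
3 4 0
2 8 1

After move 3 (R):
7 6 5
3 4 0
2 8 1

After move 4 (L):
7 6 5
3 0 4
2 8 1

After move 5 (U):
7 0 5
3 6 4
2 8 1

After move 6 (L):
0 7 5
3 6 4
2 8 1

After move 7 (D):
3 7 5
0 6 4
2 8 1

After move 8 (L):
3 7 5
0 6 4
2 8 1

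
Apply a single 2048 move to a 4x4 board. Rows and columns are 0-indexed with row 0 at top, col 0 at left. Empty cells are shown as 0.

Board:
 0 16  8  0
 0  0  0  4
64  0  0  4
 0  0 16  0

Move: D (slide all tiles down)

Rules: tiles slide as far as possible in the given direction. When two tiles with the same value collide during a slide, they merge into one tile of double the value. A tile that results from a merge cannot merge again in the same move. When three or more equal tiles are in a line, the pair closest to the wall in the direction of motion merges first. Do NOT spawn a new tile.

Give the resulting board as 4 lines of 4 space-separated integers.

Slide down:
col 0: [0, 0, 64, 0] -> [0, 0, 0, 64]
col 1: [16, 0, 0, 0] -> [0, 0, 0, 16]
col 2: [8, 0, 0, 16] -> [0, 0, 8, 16]
col 3: [0, 4, 4, 0] -> [0, 0, 0, 8]

Answer:  0  0  0  0
 0  0  0  0
 0  0  8  0
64 16 16  8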